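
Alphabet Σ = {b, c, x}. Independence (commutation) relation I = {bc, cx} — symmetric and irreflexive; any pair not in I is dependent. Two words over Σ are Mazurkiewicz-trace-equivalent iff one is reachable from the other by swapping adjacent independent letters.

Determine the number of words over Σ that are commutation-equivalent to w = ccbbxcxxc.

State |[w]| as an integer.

126

piece 0:c — minimal
piece 1:c rests on {0:c}
piece 2:b — minimal
piece 3:b rests on {2:b}
piece 4:x rests on {3:b}
piece 5:c rests on {1:c}
piece 6:x rests on {4:x}
piece 7:x rests on {6:x}
piece 8:c rests on {5:c}
minimal pieces: {0:c, 2:b}
ways to finish when only these pieces remain (= sum over removing one remaining piece with nothing left below it):
  1 left: {7}→1  {8}→1
  2 left: {5,8}→1  {6,7}→1  {7,8}→2
  3 left: {1,5,8}→1  {4,6,7}→1  {5,7,8}→3  {6,7,8}→3
  4 left: {0,1,5,8}→1  {1,5,7,8}→4  {3,4,6,7}→1  {4,6,7,8}→4  {5,6,7,8}→6
  5 left: {0,1,5,7,8}→5  {1,5,6,7,8}→10  {2,3,4,6,7}→1  {3,4,6,7,8}→5  {4,5,6,7,8}→10
  6 left: {0,1,5,6,7,8}→15  {1,4,5,6,7,8}→20  {2,3,4,6,7,8}→6  {3,4,5,6,7,8}→15
  7 left: {0,1,4,5,6,7,8}→35  {1,3,4,5,6,7,8}→35  {2,3,4,5,6,7,8}→21
  placing 0:c first → 56 extensions
  placing 2:b first → 70 extensions
total linear extensions = 126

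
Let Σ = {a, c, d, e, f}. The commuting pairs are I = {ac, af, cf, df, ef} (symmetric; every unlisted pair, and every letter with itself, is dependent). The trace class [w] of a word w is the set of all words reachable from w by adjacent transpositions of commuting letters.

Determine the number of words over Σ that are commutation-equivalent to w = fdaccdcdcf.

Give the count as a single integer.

135

0(f) covers ∅
1(d) covers ∅
2(a) covers 1:d
3(c) covers 1:d
4(c) covers 3:c
5(d) covers 2:a, 4:c
6(c) covers 5:d
7(d) covers 6:c
8(c) covers 7:d
9(f) covers 0:f
floor of heap: 0:f, 1:d
completions by unplaced set U, small U first (add the entries for U minus each lowest piece of U):
  |U|=1: {8}:1  {9}:1
  |U|=2: {0,9}:1  {7,8}:1  {8,9}:2
  |U|=3: {0,8,9}:3  {6,7,8}:1  {7,8,9}:3
  |U|=4: {0,7,8,9}:6  {5,6,7,8}:1  {6,7,8,9}:4
  |U|=5: {0,6,7,8,9}:10  {2,5,6,7,8}:1  {4,5,6,7,8}:1  {5,6,7,8,9}:5
  |U|=6: {0,5,6,7,8,9}:15  {2,4,5,6,7,8}:2  {2,5,6,7,8,9}:6  {3,4,5,6,7,8}:1  {4,5,6,7,8,9}:6
  |U|=7: {0,2,5,6,7,8,9}:21  {0,4,5,6,7,8,9}:21  {2,3,4,5,6,7,8}:3  {2,4,5,6,7,8,9}:14  {3,4,5,6,7,8,9}:7
  |U|=8: {0,2,4,5,6,7,8,9}:56  {0,3,4,5,6,7,8,9}:28  {1,2,3,4,5,6,7,8}:3  {2,3,4,5,6,7,8,9}:24
  start at 0(f): 27
  start at 1(d): 108
sum over floor = 135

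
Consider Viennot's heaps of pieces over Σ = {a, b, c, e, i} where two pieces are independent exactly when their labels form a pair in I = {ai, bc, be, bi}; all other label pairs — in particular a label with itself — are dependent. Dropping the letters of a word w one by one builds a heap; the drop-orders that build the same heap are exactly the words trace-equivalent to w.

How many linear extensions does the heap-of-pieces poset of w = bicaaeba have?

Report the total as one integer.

6

drop 0:b onto floor
drop 1:i onto floor
drop 2:c onto {1:i}
drop 3:a onto {0:b, 2:c}
drop 4:a onto {3:a}
drop 5:e onto {4:a}
drop 6:b onto {4:a}
drop 7:a onto {5:e, 6:b}
ground layer = {0:b, 1:i}
drop-orders for the pieces not yet dropped (sum over which currently-grounded one goes next):
  1 to go: {7} 1
  2 to go: {5,7} 1  {6,7} 1
  3 to go: {5,6,7} 2
  4 to go: {4,5,6,7} 2
  5 to go: {3,4,5,6,7} 2
  6 to go: {0,3,4,5,6,7} 2  {2,3,4,5,6,7} 2
  if 0:b drops first: 2 orders
  if 1:i drops first: 4 orders
heap linearizations: 6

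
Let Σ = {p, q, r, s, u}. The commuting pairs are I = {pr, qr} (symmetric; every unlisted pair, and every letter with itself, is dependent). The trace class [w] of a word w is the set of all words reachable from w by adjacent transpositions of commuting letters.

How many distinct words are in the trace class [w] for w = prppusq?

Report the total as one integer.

4

drop 0:p onto floor
drop 1:r onto floor
drop 2:p onto {0:p}
drop 3:p onto {2:p}
drop 4:u onto {1:r, 3:p}
drop 5:s onto {4:u}
drop 6:q onto {5:s}
ground layer = {0:p, 1:r}
drop-orders for the pieces not yet dropped (sum over which currently-grounded one goes next):
  1 to go: {6} 1
  2 to go: {5,6} 1
  3 to go: {4,5,6} 1
  4 to go: {1,4,5,6} 1  {3,4,5,6} 1
  5 to go: {1,3,4,5,6} 2  {2,3,4,5,6} 1
  if 0:p drops first: 3 orders
  if 1:r drops first: 1 orders
heap linearizations: 4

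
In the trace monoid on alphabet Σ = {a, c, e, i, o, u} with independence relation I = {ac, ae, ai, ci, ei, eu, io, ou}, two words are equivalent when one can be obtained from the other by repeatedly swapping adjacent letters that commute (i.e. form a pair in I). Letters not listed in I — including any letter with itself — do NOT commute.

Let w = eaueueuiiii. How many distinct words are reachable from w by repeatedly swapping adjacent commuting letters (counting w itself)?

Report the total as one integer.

piece 0:e — minimal
piece 1:a — minimal
piece 2:u rests on {1:a}
piece 3:e rests on {0:e}
piece 4:u rests on {2:u}
piece 5:e rests on {3:e}
piece 6:u rests on {4:u}
piece 7:i rests on {6:u}
piece 8:i rests on {7:i}
piece 9:i rests on {8:i}
piece 10:i rests on {9:i}
minimal pieces: {0:e, 1:a}
ways to finish when only these pieces remain (= sum over removing one remaining piece with nothing left below it):
  1 left: {5}→1  {10}→1
  2 left: {3,5}→1  {5,10}→2  {9,10}→1
  3 left: {0,3,5}→1  {3,5,10}→3  {5,9,10}→3  {8,9,10}→1
  4 left: {0,3,5,10}→4  {3,5,9,10}→6  {5,8,9,10}→4  {7,8,9,10}→1
  5 left: {0,3,5,9,10}→10  {3,5,8,9,10}→10  {5,7,8,9,10}→5  {6,7,8,9,10}→1
  6 left: {0,3,5,8,9,10}→20  {3,5,7,8,9,10}→15  {4,6,7,8,9,10}→1  {5,6,7,8,9,10}→6
  7 left: {0,3,5,7,8,9,10}→35  {2,4,6,7,8,9,10}→1  {3,5,6,7,8,9,10}→21  {4,5,6,7,8,9,10}→7
  8 left: {0,3,5,6,7,8,9,10}→56  {1,2,4,6,7,8,9,10}→1  {2,4,5,6,7,8,9,10}→8  {3,4,5,6,7,8,9,10}→28
  9 left: {0,3,4,5,6,7,8,9,10}→84  {1,2,4,5,6,7,8,9,10}→9  {2,3,4,5,6,7,8,9,10}→36
  placing 0:e first → 45 extensions
  placing 1:a first → 120 extensions
total linear extensions = 165

165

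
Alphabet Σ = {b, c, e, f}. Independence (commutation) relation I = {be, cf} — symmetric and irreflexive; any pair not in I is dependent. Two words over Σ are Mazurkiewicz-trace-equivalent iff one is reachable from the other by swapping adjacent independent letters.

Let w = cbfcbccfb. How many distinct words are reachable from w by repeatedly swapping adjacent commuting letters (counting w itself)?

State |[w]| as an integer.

6

piece 0:c — minimal
piece 1:b rests on {0:c}
piece 2:f rests on {1:b}
piece 3:c rests on {1:b}
piece 4:b rests on {2:f, 3:c}
piece 5:c rests on {4:b}
piece 6:c rests on {5:c}
piece 7:f rests on {4:b}
piece 8:b rests on {6:c, 7:f}
minimal pieces: {0:c}
ways to finish when only these pieces remain (= sum over removing one remaining piece with nothing left below it):
  1 left: {8}→1
  2 left: {6,8}→1  {7,8}→1
  3 left: {5,6,8}→1  {6,7,8}→2
  4 left: {5,6,7,8}→3
  5 left: {4,5,6,7,8}→3
  6 left: {2,4,5,6,7,8}→3  {3,4,5,6,7,8}→3
  7 left: {2,3,4,5,6,7,8}→6
  placing 0:c first → 6 extensions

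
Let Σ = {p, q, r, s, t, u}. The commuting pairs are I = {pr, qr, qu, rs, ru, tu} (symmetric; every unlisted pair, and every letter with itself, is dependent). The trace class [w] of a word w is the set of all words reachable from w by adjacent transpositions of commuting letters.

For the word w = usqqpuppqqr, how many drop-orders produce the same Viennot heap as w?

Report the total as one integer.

piece 0:u — minimal
piece 1:s rests on {0:u}
piece 2:q rests on {1:s}
piece 3:q rests on {2:q}
piece 4:p rests on {3:q}
piece 5:u rests on {4:p}
piece 6:p rests on {5:u}
piece 7:p rests on {6:p}
piece 8:q rests on {7:p}
piece 9:q rests on {8:q}
piece 10:r — minimal
minimal pieces: {0:u, 10:r}
ways to finish when only these pieces remain (= sum over removing one remaining piece with nothing left below it):
  1 left: {9}→1  {10}→1
  2 left: {8,9}→1  {9,10}→2
  3 left: {7,8,9}→1  {8,9,10}→3
  4 left: {6,7,8,9}→1  {7,8,9,10}→4
  5 left: {5,6,7,8,9}→1  {6,7,8,9,10}→5
  6 left: {4,5,6,7,8,9}→1  {5,6,7,8,9,10}→6
  7 left: {3,4,5,6,7,8,9}→1  {4,5,6,7,8,9,10}→7
  8 left: {2,3,4,5,6,7,8,9}→1  {3,4,5,6,7,8,9,10}→8
  9 left: {1,2,3,4,5,6,7,8,9}→1  {2,3,4,5,6,7,8,9,10}→9
  placing 0:u first → 10 extensions
  placing 10:r first → 1 extensions
total linear extensions = 11

11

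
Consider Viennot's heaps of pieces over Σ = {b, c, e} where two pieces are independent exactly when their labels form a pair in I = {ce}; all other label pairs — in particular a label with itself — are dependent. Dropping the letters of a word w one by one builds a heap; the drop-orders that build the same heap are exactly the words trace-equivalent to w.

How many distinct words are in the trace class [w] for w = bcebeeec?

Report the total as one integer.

8

piece 0:b — minimal
piece 1:c rests on {0:b}
piece 2:e rests on {0:b}
piece 3:b rests on {1:c, 2:e}
piece 4:e rests on {3:b}
piece 5:e rests on {4:e}
piece 6:e rests on {5:e}
piece 7:c rests on {3:b}
minimal pieces: {0:b}
ways to finish when only these pieces remain (= sum over removing one remaining piece with nothing left below it):
  1 left: {6}→1  {7}→1
  2 left: {5,6}→1  {6,7}→2
  3 left: {4,5,6}→1  {5,6,7}→3
  4 left: {4,5,6,7}→4
  5 left: {3,4,5,6,7}→4
  6 left: {1,3,4,5,6,7}→4  {2,3,4,5,6,7}→4
  placing 0:b first → 8 extensions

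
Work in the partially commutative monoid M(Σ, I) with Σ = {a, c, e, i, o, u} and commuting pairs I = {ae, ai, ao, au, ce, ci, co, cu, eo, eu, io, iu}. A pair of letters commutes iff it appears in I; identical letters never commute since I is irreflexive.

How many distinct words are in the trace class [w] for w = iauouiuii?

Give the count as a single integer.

piece 0:i — minimal
piece 1:a — minimal
piece 2:u — minimal
piece 3:o rests on {2:u}
piece 4:u rests on {3:o}
piece 5:i rests on {0:i}
piece 6:u rests on {4:u}
piece 7:i rests on {5:i}
piece 8:i rests on {7:i}
minimal pieces: {0:i, 1:a, 2:u}
ways to finish when only these pieces remain (= sum over removing one remaining piece with nothing left below it):
  1 left: {1}→1  {6}→1  {8}→1
  2 left: {1,6}→2  {1,8}→2  {4,6}→1  {6,8}→2  {7,8}→1
  3 left: {1,4,6}→3  {1,6,8}→6  {1,7,8}→3  {3,4,6}→1  {4,6,8}→3  {5,7,8}→1  {6,7,8}→3
  4 left: {0,5,7,8}→1  {1,3,4,6}→4  {1,4,6,8}→12  {1,5,7,8}→4  {1,6,7,8}→12  {2,3,4,6}→1  {3,4,6,8}→4  {4,6,7,8}→6  {5,6,7,8}→4
  5 left: {0,1,5,7,8}→5  {0,5,6,7,8}→5  {1,2,3,4,6}→5  {1,3,4,6,8}→20  {1,4,6,7,8}→30  {1,5,6,7,8}→20  {2,3,4,6,8}→5  {3,4,6,7,8}→10  {4,5,6,7,8}→10
  6 left: {0,1,5,6,7,8}→30  {0,4,5,6,7,8}→15  {1,2,3,4,6,8}→30  {1,3,4,6,7,8}→60  {1,4,5,6,7,8}→60  {2,3,4,6,7,8}→15  {3,4,5,6,7,8}→20
  7 left: {0,1,4,5,6,7,8}→105  {0,3,4,5,6,7,8}→35  {1,2,3,4,6,7,8}→105  {1,3,4,5,6,7,8}→140  {2,3,4,5,6,7,8}→35
  placing 0:i first → 280 extensions
  placing 1:a first → 70 extensions
  placing 2:u first → 280 extensions
total linear extensions = 630

630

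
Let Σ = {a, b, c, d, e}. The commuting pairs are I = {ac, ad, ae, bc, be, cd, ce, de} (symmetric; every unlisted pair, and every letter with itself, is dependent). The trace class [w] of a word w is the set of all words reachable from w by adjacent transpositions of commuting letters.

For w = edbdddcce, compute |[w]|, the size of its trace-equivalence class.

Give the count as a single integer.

756

piece 0:e — minimal
piece 1:d — minimal
piece 2:b rests on {1:d}
piece 3:d rests on {2:b}
piece 4:d rests on {3:d}
piece 5:d rests on {4:d}
piece 6:c — minimal
piece 7:c rests on {6:c}
piece 8:e rests on {0:e}
minimal pieces: {0:e, 1:d, 6:c}
ways to finish when only these pieces remain (= sum over removing one remaining piece with nothing left below it):
  1 left: {5}→1  {7}→1  {8}→1
  2 left: {0,8}→1  {4,5}→1  {5,7}→2  {5,8}→2  {6,7}→1  {7,8}→2
  3 left: {0,5,8}→3  {0,7,8}→3  {3,4,5}→1  {4,5,7}→3  {4,5,8}→3  {5,6,7}→3  {5,7,8}→6  {6,7,8}→3
  4 left: {0,4,5,8}→6  {0,5,7,8}→12  {0,6,7,8}→6  {2,3,4,5}→1  {3,4,5,7}→4  {3,4,5,8}→4  {4,5,6,7}→6  {4,5,7,8}→12  {5,6,7,8}→12
  5 left: {0,3,4,5,8}→10  {0,4,5,7,8}→30  {0,5,6,7,8}→30  {1,2,3,4,5}→1  {2,3,4,5,7}→5  {2,3,4,5,8}→5  {3,4,5,6,7}→10  {3,4,5,7,8}→20  {4,5,6,7,8}→30
  6 left: {0,2,3,4,5,8}→15  {0,3,4,5,7,8}→60  {0,4,5,6,7,8}→90  {1,2,3,4,5,7}→6  {1,2,3,4,5,8}→6  {2,3,4,5,6,7}→15  {2,3,4,5,7,8}→30  {3,4,5,6,7,8}→60
  7 left: {0,1,2,3,4,5,8}→21  {0,2,3,4,5,7,8}→105  {0,3,4,5,6,7,8}→210  {1,2,3,4,5,6,7}→21  {1,2,3,4,5,7,8}→42  {2,3,4,5,6,7,8}→105
  placing 0:e first → 168 extensions
  placing 1:d first → 420 extensions
  placing 6:c first → 168 extensions
total linear extensions = 756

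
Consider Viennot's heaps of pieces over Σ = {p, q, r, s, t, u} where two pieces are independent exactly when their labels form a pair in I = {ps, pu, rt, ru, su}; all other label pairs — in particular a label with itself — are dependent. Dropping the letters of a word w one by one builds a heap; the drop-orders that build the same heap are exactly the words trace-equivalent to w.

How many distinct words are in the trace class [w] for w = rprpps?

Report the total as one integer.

#0=r has no predecessor
#1=p depends on [0:r]
#2=r depends on [1:p]
#3=p depends on [2:r]
#4=p depends on [3:p]
#5=s depends on [2:r]
sources: [0:r]
N(rest) = Σ N(rest − s) over sources s of rest; N(one piece) = 1:
  size 1 → [4]=1  [5]=1
  size 2 → [3,4]=1  [4,5]=2
  size 3 → [3,4,5]=3
  size 4 → [2,3,4,5]=3
  first=0(r) contributes 3

3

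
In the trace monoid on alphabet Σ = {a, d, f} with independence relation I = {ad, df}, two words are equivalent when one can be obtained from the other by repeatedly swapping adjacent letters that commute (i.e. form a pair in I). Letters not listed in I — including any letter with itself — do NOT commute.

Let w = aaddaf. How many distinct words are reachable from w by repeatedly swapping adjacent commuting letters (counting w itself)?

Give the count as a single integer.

15

#0=a has no predecessor
#1=a depends on [0:a]
#2=d has no predecessor
#3=d depends on [2:d]
#4=a depends on [1:a]
#5=f depends on [4:a]
sources: [0:a, 2:d]
N(rest) = Σ N(rest − s) over sources s of rest; N(one piece) = 1:
  size 1 → [3]=1  [5]=1
  size 2 → [2,3]=1  [3,5]=2  [4,5]=1
  size 3 → [1,4,5]=1  [2,3,5]=3  [3,4,5]=3
  size 4 → [0,1,4,5]=1  [1,3,4,5]=4  [2,3,4,5]=6
  first=0(a) contributes 10
  first=2(d) contributes 5
|[w]| = 15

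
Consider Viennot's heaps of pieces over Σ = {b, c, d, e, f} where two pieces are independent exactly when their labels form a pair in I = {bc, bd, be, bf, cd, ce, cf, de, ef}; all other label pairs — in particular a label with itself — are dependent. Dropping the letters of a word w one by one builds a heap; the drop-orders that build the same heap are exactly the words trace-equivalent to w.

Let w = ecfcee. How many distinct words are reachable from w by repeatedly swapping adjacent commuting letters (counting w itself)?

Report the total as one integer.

60

#0=e has no predecessor
#1=c has no predecessor
#2=f has no predecessor
#3=c depends on [1:c]
#4=e depends on [0:e]
#5=e depends on [4:e]
sources: [0:e, 1:c, 2:f]
N(rest) = Σ N(rest − s) over sources s of rest; N(one piece) = 1:
  size 1 → [2]=1  [3]=1  [5]=1
  size 2 → [1,3]=1  [2,3]=2  [2,5]=2  [3,5]=2  [4,5]=1
  size 3 → [0,4,5]=1  [1,2,3]=3  [1,3,5]=3  [2,3,5]=6  [2,4,5]=3  [3,4,5]=3
  size 4 → [0,2,4,5]=4  [0,3,4,5]=4  [1,2,3,5]=12  [1,3,4,5]=6  [2,3,4,5]=12
  first=0(e) contributes 30
  first=1(c) contributes 20
  first=2(f) contributes 10
|[w]| = 60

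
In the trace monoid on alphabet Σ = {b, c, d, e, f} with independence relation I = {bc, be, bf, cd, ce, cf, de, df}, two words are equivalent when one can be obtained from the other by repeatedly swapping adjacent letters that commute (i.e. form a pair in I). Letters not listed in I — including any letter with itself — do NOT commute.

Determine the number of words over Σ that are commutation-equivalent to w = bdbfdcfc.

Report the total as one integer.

0(b) covers ∅
1(d) covers 0:b
2(b) covers 1:d
3(f) covers ∅
4(d) covers 2:b
5(c) covers ∅
6(f) covers 3:f
7(c) covers 5:c
floor of heap: 0:b, 3:f, 5:c
completions by unplaced set U, small U first (add the entries for U minus each lowest piece of U):
  |U|=1: {4}:1  {6}:1  {7}:1
  |U|=2: {2,4}:1  {3,6}:1  {4,6}:2  {4,7}:2  {5,7}:1  {6,7}:2
  |U|=3: {1,2,4}:1  {2,4,6}:3  {2,4,7}:3  {3,4,6}:3  {3,6,7}:3  {4,5,7}:3  {4,6,7}:6  {5,6,7}:3
  |U|=4: {0,1,2,4}:1  {1,2,4,6}:4  {1,2,4,7}:4  {2,3,4,6}:6  {2,4,5,7}:6  {2,4,6,7}:12  {3,4,6,7}:12  {3,5,6,7}:6  {4,5,6,7}:12
  |U|=5: {0,1,2,4,6}:5  {0,1,2,4,7}:5  {1,2,3,4,6}:10  {1,2,4,5,7}:10  {1,2,4,6,7}:20  {2,3,4,6,7}:30  {2,4,5,6,7}:30  {3,4,5,6,7}:30
  |U|=6: {0,1,2,3,4,6}:15  {0,1,2,4,5,7}:15  {0,1,2,4,6,7}:30  {1,2,3,4,6,7}:60  {1,2,4,5,6,7}:60  {2,3,4,5,6,7}:90
  start at 0(b): 210
  start at 3(f): 105
  start at 5(c): 105
sum over floor = 420

420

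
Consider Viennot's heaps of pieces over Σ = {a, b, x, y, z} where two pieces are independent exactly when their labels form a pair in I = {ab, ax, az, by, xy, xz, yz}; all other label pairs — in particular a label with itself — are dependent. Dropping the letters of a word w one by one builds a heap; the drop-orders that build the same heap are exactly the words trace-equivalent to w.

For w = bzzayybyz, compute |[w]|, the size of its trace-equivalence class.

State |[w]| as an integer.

126

piece 0:b — minimal
piece 1:z rests on {0:b}
piece 2:z rests on {1:z}
piece 3:a — minimal
piece 4:y rests on {3:a}
piece 5:y rests on {4:y}
piece 6:b rests on {2:z}
piece 7:y rests on {5:y}
piece 8:z rests on {6:b}
minimal pieces: {0:b, 3:a}
ways to finish when only these pieces remain (= sum over removing one remaining piece with nothing left below it):
  1 left: {7}→1  {8}→1
  2 left: {5,7}→1  {6,8}→1  {7,8}→2
  3 left: {2,6,8}→1  {4,5,7}→1  {5,7,8}→3  {6,7,8}→3
  4 left: {1,2,6,8}→1  {2,6,7,8}→4  {3,4,5,7}→1  {4,5,7,8}→4  {5,6,7,8}→6
  5 left: {0,1,2,6,8}→1  {1,2,6,7,8}→5  {2,5,6,7,8}→10  {3,4,5,7,8}→5  {4,5,6,7,8}→10
  6 left: {0,1,2,6,7,8}→6  {1,2,5,6,7,8}→15  {2,4,5,6,7,8}→20  {3,4,5,6,7,8}→15
  7 left: {0,1,2,5,6,7,8}→21  {1,2,4,5,6,7,8}→35  {2,3,4,5,6,7,8}→35
  placing 0:b first → 70 extensions
  placing 3:a first → 56 extensions
total linear extensions = 126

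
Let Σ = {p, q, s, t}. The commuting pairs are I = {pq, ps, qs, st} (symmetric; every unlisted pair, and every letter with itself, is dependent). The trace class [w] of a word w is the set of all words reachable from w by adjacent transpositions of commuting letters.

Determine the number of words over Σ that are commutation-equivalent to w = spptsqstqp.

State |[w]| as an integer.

240

drop 0:s onto floor
drop 1:p onto floor
drop 2:p onto {1:p}
drop 3:t onto {2:p}
drop 4:s onto {0:s}
drop 5:q onto {3:t}
drop 6:s onto {4:s}
drop 7:t onto {5:q}
drop 8:q onto {7:t}
drop 9:p onto {7:t}
ground layer = {0:s, 1:p}
drop-orders for the pieces not yet dropped (sum over which currently-grounded one goes next):
  1 to go: {6} 1  {8} 1  {9} 1
  2 to go: {4,6} 1  {6,8} 2  {6,9} 2  {8,9} 2
  3 to go: {0,4,6} 1  {4,6,8} 3  {4,6,9} 3  {6,8,9} 6  {7,8,9} 2
  4 to go: {0,4,6,8} 4  {0,4,6,9} 4  {4,6,8,9} 12  {5,7,8,9} 2  {6,7,8,9} 8
  5 to go: {0,4,6,8,9} 20  {3,5,7,8,9} 2  {4,6,7,8,9} 20  {5,6,7,8,9} 10
  6 to go: {0,4,6,7,8,9} 40  {2,3,5,7,8,9} 2  {3,5,6,7,8,9} 12  {4,5,6,7,8,9} 30
  7 to go: {0,4,5,6,7,8,9} 70  {1,2,3,5,7,8,9} 2  {2,3,5,6,7,8,9} 14  {3,4,5,6,7,8,9} 42
  8 to go: {0,3,4,5,6,7,8,9} 112  {1,2,3,5,6,7,8,9} 16  {2,3,4,5,6,7,8,9} 56
  if 0:s drops first: 72 orders
  if 1:p drops first: 168 orders
heap linearizations: 240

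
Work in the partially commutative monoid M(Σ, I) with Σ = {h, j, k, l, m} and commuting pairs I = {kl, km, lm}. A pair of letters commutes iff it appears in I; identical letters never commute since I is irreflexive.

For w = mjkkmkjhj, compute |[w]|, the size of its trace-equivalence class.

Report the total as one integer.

piece 0:m — minimal
piece 1:j rests on {0:m}
piece 2:k rests on {1:j}
piece 3:k rests on {2:k}
piece 4:m rests on {1:j}
piece 5:k rests on {3:k}
piece 6:j rests on {4:m, 5:k}
piece 7:h rests on {6:j}
piece 8:j rests on {7:h}
minimal pieces: {0:m}
ways to finish when only these pieces remain (= sum over removing one remaining piece with nothing left below it):
  1 left: {8}→1
  2 left: {7,8}→1
  3 left: {6,7,8}→1
  4 left: {4,6,7,8}→1  {5,6,7,8}→1
  5 left: {3,5,6,7,8}→1  {4,5,6,7,8}→2
  6 left: {2,3,5,6,7,8}→1  {3,4,5,6,7,8}→3
  7 left: {2,3,4,5,6,7,8}→4
  placing 0:m first → 4 extensions

4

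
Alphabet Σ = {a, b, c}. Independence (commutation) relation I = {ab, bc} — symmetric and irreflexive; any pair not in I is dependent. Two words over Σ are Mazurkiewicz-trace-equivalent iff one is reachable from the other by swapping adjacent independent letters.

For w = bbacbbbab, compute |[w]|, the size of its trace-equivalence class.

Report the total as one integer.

84

0(b) covers ∅
1(b) covers 0:b
2(a) covers ∅
3(c) covers 2:a
4(b) covers 1:b
5(b) covers 4:b
6(b) covers 5:b
7(a) covers 3:c
8(b) covers 6:b
floor of heap: 0:b, 2:a
completions by unplaced set U, small U first (add the entries for U minus each lowest piece of U):
  |U|=1: {7}:1  {8}:1
  |U|=2: {3,7}:1  {6,8}:1  {7,8}:2
  |U|=3: {2,3,7}:1  {3,7,8}:3  {5,6,8}:1  {6,7,8}:3
  |U|=4: {2,3,7,8}:4  {3,6,7,8}:6  {4,5,6,8}:1  {5,6,7,8}:4
  |U|=5: {1,4,5,6,8}:1  {2,3,6,7,8}:10  {3,5,6,7,8}:10  {4,5,6,7,8}:5
  |U|=6: {0,1,4,5,6,8}:1  {1,4,5,6,7,8}:6  {2,3,5,6,7,8}:20  {3,4,5,6,7,8}:15
  |U|=7: {0,1,4,5,6,7,8}:7  {1,3,4,5,6,7,8}:21  {2,3,4,5,6,7,8}:35
  start at 0(b): 56
  start at 2(a): 28
sum over floor = 84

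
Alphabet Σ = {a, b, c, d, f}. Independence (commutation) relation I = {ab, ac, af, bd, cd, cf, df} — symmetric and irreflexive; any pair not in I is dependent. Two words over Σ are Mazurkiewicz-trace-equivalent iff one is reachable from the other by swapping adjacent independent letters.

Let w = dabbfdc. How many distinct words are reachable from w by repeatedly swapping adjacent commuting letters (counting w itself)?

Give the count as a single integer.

#0=d has no predecessor
#1=a depends on [0:d]
#2=b has no predecessor
#3=b depends on [2:b]
#4=f depends on [3:b]
#5=d depends on [1:a]
#6=c depends on [3:b]
sources: [0:d, 2:b]
N(rest) = Σ N(rest − s) over sources s of rest; N(one piece) = 1:
  size 1 → [4]=1  [5]=1  [6]=1
  size 2 → [1,5]=1  [4,5]=2  [4,6]=2  [5,6]=2
  size 3 → [0,1,5]=1  [1,4,5]=3  [1,5,6]=3  [3,4,6]=2  [4,5,6]=6
  size 4 → [0,1,4,5]=4  [0,1,5,6]=4  [1,4,5,6]=12  [2,3,4,6]=2  [3,4,5,6]=8
  size 5 → [0,1,4,5,6]=20  [1,3,4,5,6]=20  [2,3,4,5,6]=10
  first=0(d) contributes 30
  first=2(b) contributes 40
|[w]| = 70

70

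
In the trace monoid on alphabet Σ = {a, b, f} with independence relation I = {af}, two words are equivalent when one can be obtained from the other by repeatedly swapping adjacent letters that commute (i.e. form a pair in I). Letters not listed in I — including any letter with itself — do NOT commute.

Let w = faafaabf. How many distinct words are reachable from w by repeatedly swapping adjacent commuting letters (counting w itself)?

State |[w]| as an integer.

0(f) covers ∅
1(a) covers ∅
2(a) covers 1:a
3(f) covers 0:f
4(a) covers 2:a
5(a) covers 4:a
6(b) covers 3:f, 5:a
7(f) covers 6:b
floor of heap: 0:f, 1:a
completions by unplaced set U, small U first (add the entries for U minus each lowest piece of U):
  |U|=1: {7}:1
  |U|=2: {6,7}:1
  |U|=3: {3,6,7}:1  {5,6,7}:1
  |U|=4: {0,3,6,7}:1  {3,5,6,7}:2  {4,5,6,7}:1
  |U|=5: {0,3,5,6,7}:3  {2,4,5,6,7}:1  {3,4,5,6,7}:3
  |U|=6: {0,3,4,5,6,7}:6  {1,2,4,5,6,7}:1  {2,3,4,5,6,7}:4
  start at 0(f): 5
  start at 1(a): 10
sum over floor = 15

15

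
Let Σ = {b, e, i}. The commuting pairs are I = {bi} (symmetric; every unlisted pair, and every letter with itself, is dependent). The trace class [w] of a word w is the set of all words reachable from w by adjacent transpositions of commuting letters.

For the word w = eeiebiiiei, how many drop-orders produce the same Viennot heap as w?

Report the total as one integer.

4

0(e) covers ∅
1(e) covers 0:e
2(i) covers 1:e
3(e) covers 2:i
4(b) covers 3:e
5(i) covers 3:e
6(i) covers 5:i
7(i) covers 6:i
8(e) covers 4:b, 7:i
9(i) covers 8:e
floor of heap: 0:e
completions by unplaced set U, small U first (add the entries for U minus each lowest piece of U):
  |U|=1: {9}:1
  |U|=2: {8,9}:1
  |U|=3: {4,8,9}:1  {7,8,9}:1
  |U|=4: {4,7,8,9}:2  {6,7,8,9}:1
  |U|=5: {4,6,7,8,9}:3  {5,6,7,8,9}:1
  |U|=6: {4,5,6,7,8,9}:4
  |U|=7: {3,4,5,6,7,8,9}:4
  |U|=8: {2,3,4,5,6,7,8,9}:4
  start at 0(e): 4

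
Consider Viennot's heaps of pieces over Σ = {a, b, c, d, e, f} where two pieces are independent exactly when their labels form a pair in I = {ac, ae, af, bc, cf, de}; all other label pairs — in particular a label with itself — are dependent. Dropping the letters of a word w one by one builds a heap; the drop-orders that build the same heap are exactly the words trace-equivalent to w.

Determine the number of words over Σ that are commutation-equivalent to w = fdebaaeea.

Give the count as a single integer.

drop 0:f onto floor
drop 1:d onto {0:f}
drop 2:e onto {0:f}
drop 3:b onto {1:d, 2:e}
drop 4:a onto {3:b}
drop 5:a onto {4:a}
drop 6:e onto {3:b}
drop 7:e onto {6:e}
drop 8:a onto {5:a}
ground layer = {0:f}
drop-orders for the pieces not yet dropped (sum over which currently-grounded one goes next):
  1 to go: {7} 1  {8} 1
  2 to go: {5,8} 1  {6,7} 1  {7,8} 2
  3 to go: {4,5,8} 1  {5,7,8} 3  {6,7,8} 3
  4 to go: {4,5,7,8} 4  {5,6,7,8} 6
  5 to go: {4,5,6,7,8} 10
  6 to go: {3,4,5,6,7,8} 10
  7 to go: {1,3,4,5,6,7,8} 10  {2,3,4,5,6,7,8} 10
  if 0:f drops first: 20 orders

20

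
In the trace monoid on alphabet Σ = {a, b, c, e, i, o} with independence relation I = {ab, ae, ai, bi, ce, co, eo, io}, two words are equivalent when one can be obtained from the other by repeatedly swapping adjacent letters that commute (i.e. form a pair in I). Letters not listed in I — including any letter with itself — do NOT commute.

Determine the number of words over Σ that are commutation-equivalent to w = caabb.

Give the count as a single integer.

6

#0=c has no predecessor
#1=a depends on [0:c]
#2=a depends on [1:a]
#3=b depends on [0:c]
#4=b depends on [3:b]
sources: [0:c]
N(rest) = Σ N(rest − s) over sources s of rest; N(one piece) = 1:
  size 1 → [2]=1  [4]=1
  size 2 → [1,2]=1  [2,4]=2  [3,4]=1
  size 3 → [1,2,4]=3  [2,3,4]=3
  first=0(c) contributes 6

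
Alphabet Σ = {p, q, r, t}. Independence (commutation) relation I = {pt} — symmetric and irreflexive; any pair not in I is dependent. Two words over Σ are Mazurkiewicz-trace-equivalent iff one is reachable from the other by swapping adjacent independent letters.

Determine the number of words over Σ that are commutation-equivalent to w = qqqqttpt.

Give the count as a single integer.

4

drop 0:q onto floor
drop 1:q onto {0:q}
drop 2:q onto {1:q}
drop 3:q onto {2:q}
drop 4:t onto {3:q}
drop 5:t onto {4:t}
drop 6:p onto {3:q}
drop 7:t onto {5:t}
ground layer = {0:q}
drop-orders for the pieces not yet dropped (sum over which currently-grounded one goes next):
  1 to go: {6} 1  {7} 1
  2 to go: {5,7} 1  {6,7} 2
  3 to go: {4,5,7} 1  {5,6,7} 3
  4 to go: {4,5,6,7} 4
  5 to go: {3,4,5,6,7} 4
  6 to go: {2,3,4,5,6,7} 4
  if 0:q drops first: 4 orders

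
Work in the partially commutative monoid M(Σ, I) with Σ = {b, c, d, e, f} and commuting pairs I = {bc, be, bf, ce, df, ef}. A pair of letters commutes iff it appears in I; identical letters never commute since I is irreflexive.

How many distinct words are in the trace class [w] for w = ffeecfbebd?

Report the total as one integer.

#0=f has no predecessor
#1=f depends on [0:f]
#2=e has no predecessor
#3=e depends on [2:e]
#4=c depends on [1:f]
#5=f depends on [4:c]
#6=b has no predecessor
#7=e depends on [3:e]
#8=b depends on [6:b]
#9=d depends on [4:c, 7:e, 8:b]
sources: [0:f, 2:e, 6:b]
N(rest) = Σ N(rest − s) over sources s of rest; N(one piece) = 1:
  size 1 → [5]=1  [9]=1
  size 2 → [5,9]=2  [7,9]=1  [8,9]=1
  size 3 → [3,7,9]=1  [4,5,9]=2  [5,7,9]=3  [5,8,9]=3  [6,8,9]=1  [7,8,9]=2
  size 4 → [1,4,5,9]=2  [2,3,7,9]=1  [3,5,7,9]=4  [3,7,8,9]=3  [4,5,7,9]=5  [4,5,8,9]=5  [5,6,8,9]=4  [5,7,8,9]=8  [6,7,8,9]=3
  size 5 → [0,1,4,5,9]=2  [1,4,5,7,9]=7  [1,4,5,8,9]=7  [2,3,5,7,9]=5  [2,3,7,8,9]=4  [3,4,5,7,9]=9  [3,5,7,8,9]=15  [3,6,7,8,9]=6  [4,5,6,8,9]=9  [4,5,7,8,9]=18  [5,6,7,8,9]=15
  size 6 → [0,1,4,5,7,9]=9  [0,1,4,5,8,9]=9  [1,3,4,5,7,9]=16  [1,4,5,6,8,9]=16  [1,4,5,7,8,9]=32  [2,3,4,5,7,9]=14  [2,3,5,7,8,9]=24  [2,3,6,7,8,9]=10  [3,4,5,7,8,9]=42  [3,5,6,7,8,9]=36  [4,5,6,7,8,9]=42
  size 7 → [0,1,3,4,5,7,9]=25  [0,1,4,5,6,8,9]=25  [0,1,4,5,7,8,9]=50  [1,2,3,4,5,7,9]=30  [1,3,4,5,7,8,9]=90  [1,4,5,6,7,8,9]=90  [2,3,4,5,7,8,9]=80  [2,3,5,6,7,8,9]=70  [3,4,5,6,7,8,9]=120
  size 8 → [0,1,2,3,4,5,7,9]=55  [0,1,3,4,5,7,8,9]=165  [0,1,4,5,6,7,8,9]=165  [1,2,3,4,5,7,8,9]=200  [1,3,4,5,6,7,8,9]=300  [2,3,4,5,6,7,8,9]=270
  first=0(f) contributes 770
  first=2(e) contributes 630
  first=6(b) contributes 420
|[w]| = 1820

1820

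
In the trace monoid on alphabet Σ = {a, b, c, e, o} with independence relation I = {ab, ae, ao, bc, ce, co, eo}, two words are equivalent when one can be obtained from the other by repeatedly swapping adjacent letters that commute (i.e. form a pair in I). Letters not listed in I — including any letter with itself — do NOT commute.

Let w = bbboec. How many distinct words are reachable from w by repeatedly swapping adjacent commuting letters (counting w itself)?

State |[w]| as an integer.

piece 0:b — minimal
piece 1:b rests on {0:b}
piece 2:b rests on {1:b}
piece 3:o rests on {2:b}
piece 4:e rests on {2:b}
piece 5:c — minimal
minimal pieces: {0:b, 5:c}
ways to finish when only these pieces remain (= sum over removing one remaining piece with nothing left below it):
  1 left: {3}→1  {4}→1  {5}→1
  2 left: {3,4}→2  {3,5}→2  {4,5}→2
  3 left: {2,3,4}→2  {3,4,5}→6
  4 left: {1,2,3,4}→2  {2,3,4,5}→8
  placing 0:b first → 10 extensions
  placing 5:c first → 2 extensions
total linear extensions = 12

12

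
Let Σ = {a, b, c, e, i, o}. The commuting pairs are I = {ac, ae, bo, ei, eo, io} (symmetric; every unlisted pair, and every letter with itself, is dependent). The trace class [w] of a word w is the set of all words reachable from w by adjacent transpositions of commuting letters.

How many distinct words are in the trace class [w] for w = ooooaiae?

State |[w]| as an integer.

0(o) covers ∅
1(o) covers 0:o
2(o) covers 1:o
3(o) covers 2:o
4(a) covers 3:o
5(i) covers 4:a
6(a) covers 5:i
7(e) covers ∅
floor of heap: 0:o, 7:e
completions by unplaced set U, small U first (add the entries for U minus each lowest piece of U):
  |U|=1: {6}:1  {7}:1
  |U|=2: {5,6}:1  {6,7}:2
  |U|=3: {4,5,6}:1  {5,6,7}:3
  |U|=4: {3,4,5,6}:1  {4,5,6,7}:4
  |U|=5: {2,3,4,5,6}:1  {3,4,5,6,7}:5
  |U|=6: {1,2,3,4,5,6}:1  {2,3,4,5,6,7}:6
  start at 0(o): 7
  start at 7(e): 1
sum over floor = 8

8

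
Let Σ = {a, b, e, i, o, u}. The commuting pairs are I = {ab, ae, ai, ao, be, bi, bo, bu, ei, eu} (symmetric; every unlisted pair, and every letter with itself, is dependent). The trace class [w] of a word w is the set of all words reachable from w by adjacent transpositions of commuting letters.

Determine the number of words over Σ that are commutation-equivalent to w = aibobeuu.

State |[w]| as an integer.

drop 0:a onto floor
drop 1:i onto floor
drop 2:b onto floor
drop 3:o onto {1:i}
drop 4:b onto {2:b}
drop 5:e onto {3:o}
drop 6:u onto {0:a, 3:o}
drop 7:u onto {6:u}
ground layer = {0:a, 1:i, 2:b}
drop-orders for the pieces not yet dropped (sum over which currently-grounded one goes next):
  1 to go: {4} 1  {5} 1  {7} 1
  2 to go: {2,4} 1  {4,5} 2  {4,7} 2  {5,7} 2  {6,7} 1
  3 to go: {0,6,7} 1  {2,4,5} 3  {2,4,7} 3  {4,5,7} 6  {4,6,7} 3  {5,6,7} 3
  4 to go: {0,4,6,7} 4  {0,5,6,7} 4  {2,4,5,7} 12  {2,4,6,7} 6  {3,5,6,7} 3  {4,5,6,7} 12
  5 to go: {0,2,4,6,7} 10  {0,3,5,6,7} 7  {0,4,5,6,7} 20  {1,3,5,6,7} 3  {2,4,5,6,7} 30  {3,4,5,6,7} 15
  6 to go: {0,1,3,5,6,7} 10  {0,2,4,5,6,7} 60  {0,3,4,5,6,7} 42  {1,3,4,5,6,7} 18  {2,3,4,5,6,7} 45
  if 0:a drops first: 63 orders
  if 1:i drops first: 147 orders
  if 2:b drops first: 70 orders
heap linearizations: 280

280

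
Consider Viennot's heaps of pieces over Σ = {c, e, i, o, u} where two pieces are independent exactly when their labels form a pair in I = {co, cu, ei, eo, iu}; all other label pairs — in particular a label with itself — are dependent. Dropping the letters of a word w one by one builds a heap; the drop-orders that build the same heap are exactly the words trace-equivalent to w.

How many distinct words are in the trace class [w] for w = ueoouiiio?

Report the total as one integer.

18

drop 0:u onto floor
drop 1:e onto {0:u}
drop 2:o onto {0:u}
drop 3:o onto {2:o}
drop 4:u onto {1:e, 3:o}
drop 5:i onto {3:o}
drop 6:i onto {5:i}
drop 7:i onto {6:i}
drop 8:o onto {4:u, 7:i}
ground layer = {0:u}
drop-orders for the pieces not yet dropped (sum over which currently-grounded one goes next):
  1 to go: {8} 1
  2 to go: {4,8} 1  {7,8} 1
  3 to go: {1,4,8} 1  {4,7,8} 2  {6,7,8} 1
  4 to go: {1,4,7,8} 3  {4,6,7,8} 3  {5,6,7,8} 1
  5 to go: {1,4,6,7,8} 6  {4,5,6,7,8} 4
  6 to go: {1,4,5,6,7,8} 10  {3,4,5,6,7,8} 4
  7 to go: {1,3,4,5,6,7,8} 14  {2,3,4,5,6,7,8} 4
  if 0:u drops first: 18 orders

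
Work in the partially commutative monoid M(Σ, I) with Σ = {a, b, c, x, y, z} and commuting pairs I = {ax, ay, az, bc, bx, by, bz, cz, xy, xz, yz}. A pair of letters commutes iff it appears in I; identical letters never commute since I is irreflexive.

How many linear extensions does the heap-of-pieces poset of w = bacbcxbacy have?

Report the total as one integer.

drop 0:b onto floor
drop 1:a onto {0:b}
drop 2:c onto {1:a}
drop 3:b onto {1:a}
drop 4:c onto {2:c}
drop 5:x onto {4:c}
drop 6:b onto {3:b}
drop 7:a onto {4:c, 6:b}
drop 8:c onto {5:x, 7:a}
drop 9:y onto {8:c}
ground layer = {0:b}
drop-orders for the pieces not yet dropped (sum over which currently-grounded one goes next):
  1 to go: {9} 1
  2 to go: {8,9} 1
  3 to go: {5,8,9} 1  {7,8,9} 1
  4 to go: {5,7,8,9} 2  {6,7,8,9} 1
  5 to go: {3,6,7,8,9} 1  {4,5,7,8,9} 2  {5,6,7,8,9} 3
  6 to go: {2,4,5,7,8,9} 2  {3,5,6,7,8,9} 4  {4,5,6,7,8,9} 5
  7 to go: {2,4,5,6,7,8,9} 7  {3,4,5,6,7,8,9} 9
  8 to go: {2,3,4,5,6,7,8,9} 16
  if 0:b drops first: 16 orders

16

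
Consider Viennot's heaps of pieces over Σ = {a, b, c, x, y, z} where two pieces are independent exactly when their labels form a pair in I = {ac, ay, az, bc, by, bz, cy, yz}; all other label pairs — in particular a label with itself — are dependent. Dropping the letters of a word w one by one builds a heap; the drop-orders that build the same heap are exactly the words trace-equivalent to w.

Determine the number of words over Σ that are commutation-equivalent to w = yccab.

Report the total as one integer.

piece 0:y — minimal
piece 1:c — minimal
piece 2:c rests on {1:c}
piece 3:a — minimal
piece 4:b rests on {3:a}
minimal pieces: {0:y, 1:c, 3:a}
ways to finish when only these pieces remain (= sum over removing one remaining piece with nothing left below it):
  1 left: {0}→1  {2}→1  {4}→1
  2 left: {0,2}→2  {0,4}→2  {1,2}→1  {2,4}→2  {3,4}→1
  3 left: {0,1,2}→3  {0,2,4}→6  {0,3,4}→3  {1,2,4}→3  {2,3,4}→3
  placing 0:y first → 6 extensions
  placing 1:c first → 12 extensions
  placing 3:a first → 12 extensions
total linear extensions = 30

30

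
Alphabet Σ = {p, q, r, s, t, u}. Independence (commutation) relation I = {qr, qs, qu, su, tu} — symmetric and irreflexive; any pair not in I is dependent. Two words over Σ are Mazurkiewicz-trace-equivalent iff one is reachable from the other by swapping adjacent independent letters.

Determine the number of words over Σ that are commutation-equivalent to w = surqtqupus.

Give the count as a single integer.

52

#0=s has no predecessor
#1=u has no predecessor
#2=r depends on [0:s, 1:u]
#3=q has no predecessor
#4=t depends on [2:r, 3:q]
#5=q depends on [4:t]
#6=u depends on [2:r]
#7=p depends on [5:q, 6:u]
#8=u depends on [7:p]
#9=s depends on [7:p]
sources: [0:s, 1:u, 3:q]
N(rest) = Σ N(rest − s) over sources s of rest; N(one piece) = 1:
  size 1 → [8]=1  [9]=1
  size 2 → [8,9]=2
  size 3 → [7,8,9]=2
  size 4 → [5,7,8,9]=2  [6,7,8,9]=2
  size 5 → [4,5,7,8,9]=2  [5,6,7,8,9]=4
  size 6 → [3,4,5,7,8,9]=2  [4,5,6,7,8,9]=6
  size 7 → [2,4,5,6,7,8,9]=6  [3,4,5,6,7,8,9]=8
  size 8 → [0,2,4,5,6,7,8,9]=6  [1,2,4,5,6,7,8,9]=6  [2,3,4,5,6,7,8,9]=14
  first=0(s) contributes 20
  first=1(u) contributes 20
  first=3(q) contributes 12
|[w]| = 52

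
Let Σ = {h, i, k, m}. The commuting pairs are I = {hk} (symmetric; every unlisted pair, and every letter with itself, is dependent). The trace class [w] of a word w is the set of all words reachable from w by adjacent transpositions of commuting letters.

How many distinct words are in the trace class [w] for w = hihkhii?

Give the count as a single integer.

#0=h has no predecessor
#1=i depends on [0:h]
#2=h depends on [1:i]
#3=k depends on [1:i]
#4=h depends on [2:h]
#5=i depends on [3:k, 4:h]
#6=i depends on [5:i]
sources: [0:h]
N(rest) = Σ N(rest − s) over sources s of rest; N(one piece) = 1:
  size 1 → [6]=1
  size 2 → [5,6]=1
  size 3 → [3,5,6]=1  [4,5,6]=1
  size 4 → [2,4,5,6]=1  [3,4,5,6]=2
  size 5 → [2,3,4,5,6]=3
  first=0(h) contributes 3

3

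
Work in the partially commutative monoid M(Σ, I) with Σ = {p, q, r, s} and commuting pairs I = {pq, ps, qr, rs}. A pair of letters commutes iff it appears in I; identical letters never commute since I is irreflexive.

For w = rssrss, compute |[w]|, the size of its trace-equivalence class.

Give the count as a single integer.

piece 0:r — minimal
piece 1:s — minimal
piece 2:s rests on {1:s}
piece 3:r rests on {0:r}
piece 4:s rests on {2:s}
piece 5:s rests on {4:s}
minimal pieces: {0:r, 1:s}
ways to finish when only these pieces remain (= sum over removing one remaining piece with nothing left below it):
  1 left: {3}→1  {5}→1
  2 left: {0,3}→1  {3,5}→2  {4,5}→1
  3 left: {0,3,5}→3  {2,4,5}→1  {3,4,5}→3
  4 left: {0,3,4,5}→6  {1,2,4,5}→1  {2,3,4,5}→4
  placing 0:r first → 5 extensions
  placing 1:s first → 10 extensions
total linear extensions = 15

15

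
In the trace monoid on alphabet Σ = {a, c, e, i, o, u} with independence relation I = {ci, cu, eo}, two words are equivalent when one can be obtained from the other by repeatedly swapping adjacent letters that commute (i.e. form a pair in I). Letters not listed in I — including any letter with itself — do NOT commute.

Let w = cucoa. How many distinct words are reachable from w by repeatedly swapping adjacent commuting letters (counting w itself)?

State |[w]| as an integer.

3

drop 0:c onto floor
drop 1:u onto floor
drop 2:c onto {0:c}
drop 3:o onto {1:u, 2:c}
drop 4:a onto {3:o}
ground layer = {0:c, 1:u}
drop-orders for the pieces not yet dropped (sum over which currently-grounded one goes next):
  1 to go: {4} 1
  2 to go: {3,4} 1
  3 to go: {1,3,4} 1  {2,3,4} 1
  if 0:c drops first: 2 orders
  if 1:u drops first: 1 orders
heap linearizations: 3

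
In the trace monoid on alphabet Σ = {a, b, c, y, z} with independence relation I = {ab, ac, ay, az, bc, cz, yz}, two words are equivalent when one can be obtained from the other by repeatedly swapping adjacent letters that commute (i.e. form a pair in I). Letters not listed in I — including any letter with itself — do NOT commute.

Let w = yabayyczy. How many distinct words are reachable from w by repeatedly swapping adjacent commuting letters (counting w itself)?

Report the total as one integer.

180

piece 0:y — minimal
piece 1:a — minimal
piece 2:b rests on {0:y}
piece 3:a rests on {1:a}
piece 4:y rests on {2:b}
piece 5:y rests on {4:y}
piece 6:c rests on {5:y}
piece 7:z rests on {2:b}
piece 8:y rests on {6:c}
minimal pieces: {0:y, 1:a}
ways to finish when only these pieces remain (= sum over removing one remaining piece with nothing left below it):
  1 left: {3}→1  {7}→1  {8}→1
  2 left: {1,3}→1  {3,7}→2  {3,8}→2  {6,8}→1  {7,8}→2
  3 left: {1,3,7}→3  {1,3,8}→3  {3,6,8}→3  {3,7,8}→6  {5,6,8}→1  {6,7,8}→3
  4 left: {1,3,6,8}→6  {1,3,7,8}→12  {3,5,6,8}→4  {3,6,7,8}→12  {4,5,6,8}→1  {5,6,7,8}→4
  5 left: {1,3,5,6,8}→10  {1,3,6,7,8}→30  {3,4,5,6,8}→5  {3,5,6,7,8}→20  {4,5,6,7,8}→5
  6 left: {1,3,4,5,6,8}→15  {1,3,5,6,7,8}→60  {2,4,5,6,7,8}→5  {3,4,5,6,7,8}→30
  7 left: {0,2,4,5,6,7,8}→5  {1,3,4,5,6,7,8}→105  {2,3,4,5,6,7,8}→35
  placing 0:y first → 140 extensions
  placing 1:a first → 40 extensions
total linear extensions = 180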